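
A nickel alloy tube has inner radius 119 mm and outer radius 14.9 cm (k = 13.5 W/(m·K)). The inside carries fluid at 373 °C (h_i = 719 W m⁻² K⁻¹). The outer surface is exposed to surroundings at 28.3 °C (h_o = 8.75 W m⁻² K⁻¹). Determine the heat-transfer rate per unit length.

Q' = 2.72 kW/m

Series thermal resistances, inner to outer:
  R'_conv,in = 1/(2πr h) = 1/(2π·0.119·719) = 0.001860 m·K/W
  R'_nickel alloy = ln(0.149/0.119)/(2πk) = 0.2248/(2π·13.5) = 0.002650 m·K/W
  R'_conv,out = 1/(2πr h) = 1/(2π·0.149·8.75) = 0.1221 m·K/W
ΣR = 0.001860 + 0.002650 + 0.1221 = 0.1266 m·K/W
Q' = ΔT/ΣR = (373 °C − 28.3 °C)/0.1266 = 2720 W/m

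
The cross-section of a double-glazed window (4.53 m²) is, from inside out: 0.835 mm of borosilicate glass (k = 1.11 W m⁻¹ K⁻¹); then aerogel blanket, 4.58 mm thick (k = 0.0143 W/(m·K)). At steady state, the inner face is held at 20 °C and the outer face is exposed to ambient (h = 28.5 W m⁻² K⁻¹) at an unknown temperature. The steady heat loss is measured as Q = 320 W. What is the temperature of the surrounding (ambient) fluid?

T_out = -5.16 °C

Sum the resistances:
  R_borosilicate glass = L/(kA) = 8.35×10^-4/(1.11·4.53) = 1.661×10^-4 K/W
  R_aerogel blanket = L/(kA) = 0.00458/(0.0143·4.53) = 0.07070 K/W
  R_conv,out = 1/(hA) = 1/(28.5·4.53) = 0.007746 K/W
ΣR = 0.07861 K/W
ΔT = Q·ΣR = 320 × 0.07861 = 25.16 K
Heat flows outward, so T_out = T_in − ΔT = 20 − 25.16 = -5.16 °C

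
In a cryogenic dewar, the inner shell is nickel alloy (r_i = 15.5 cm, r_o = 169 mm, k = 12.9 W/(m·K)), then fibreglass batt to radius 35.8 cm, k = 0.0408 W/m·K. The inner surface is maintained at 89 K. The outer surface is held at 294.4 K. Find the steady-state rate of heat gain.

Treat each layer as a resistance in series:
  R_nickel alloy = (1/0.155 − 1/0.169)/(4πk) = 0.5345/(4π·12.9) = 0.003297 K/W
  R_fibreglass batt = (1/0.169 − 1/0.358)/(4πk) = 3.124/(4π·0.0408) = 6.093 K/W
ΣR = 0.003297 + 6.093 = 6.096 K/W
Q = ΔT/ΣR = (89 K − 294.4 K)/6.096 = -33.7 W
(Negative Q ⇒ heat flows inward; heat gain = 33.7 W.)

Q = 33.7 W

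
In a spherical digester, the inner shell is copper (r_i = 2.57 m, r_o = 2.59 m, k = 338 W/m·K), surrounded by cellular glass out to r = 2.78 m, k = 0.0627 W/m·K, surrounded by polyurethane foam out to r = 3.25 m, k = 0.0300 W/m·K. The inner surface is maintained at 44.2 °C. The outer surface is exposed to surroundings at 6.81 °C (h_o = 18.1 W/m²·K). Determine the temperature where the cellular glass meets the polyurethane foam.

T = 36.9 °C

Resistance network (inner→outer):
  R_copper = (1/2.57 − 1/2.59)/(4πk) = 0.003005/(4π·338) = 7.074×10^-7 K/W
  R_cellular glass = (1/2.59 − 1/2.78)/(4πk) = 0.02639/(4π·0.0627) = 0.03349 K/W
  R_polyurethane foam = (1/2.78 − 1/3.25)/(4πk) = 0.05202/(4π·0.0300) = 0.1380 K/W
  R_conv,out = 1/(4πr²h) = 1/(4π·3.25²·18.1) = 4.162×10^-4 K/W
ΣR = 7.074×10^-7 + 0.03349 + 0.1380 + 4.162×10^-4 = 0.1719 K/W
Q = ΔT/ΣR = (44.2 °C − 6.81 °C)/0.1719 = 217.5 W
From the inner boundary to the cellular glass/polyurethane foam interface, ΣR_partial = 0.03349 K/W.
T_interface = T_in − Q·ΣR_partial = 44.2 °C − (217.5)(0.03349) = 36.9 °C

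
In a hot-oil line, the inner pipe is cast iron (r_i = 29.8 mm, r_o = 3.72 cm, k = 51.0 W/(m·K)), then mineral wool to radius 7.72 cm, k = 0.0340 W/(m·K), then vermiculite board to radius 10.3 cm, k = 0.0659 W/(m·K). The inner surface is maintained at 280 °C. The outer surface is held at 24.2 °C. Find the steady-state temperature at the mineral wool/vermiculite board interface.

Resistance network (inner→outer):
  R'_cast iron = ln(0.0372/0.0298)/(2πk) = 0.2218/(2π·51.0) = 6.922×10^-4 m·K/W
  R'_mineral wool = ln(0.0772/0.0372)/(2πk) = 0.7301/(2π·0.0340) = 3.418 m·K/W
  R'_vermiculite board = ln(0.103/0.0772)/(2πk) = 0.2883/(2π·0.0659) = 0.6963 m·K/W
ΣR = 6.922×10^-4 + 3.418 + 0.6963 = 4.115 m·K/W
Q' = ΔT/ΣR = (280 °C − 24.2 °C)/4.115 = 62.16 W/m
From the inner boundary to the mineral wool/vermiculite board interface, ΣR_partial = 3.419 m·K/W.
T_interface = T_in − Q'·ΣR_partial = 280 °C − (62.16)(3.419) = 67.5 °C

T = 67.5 °C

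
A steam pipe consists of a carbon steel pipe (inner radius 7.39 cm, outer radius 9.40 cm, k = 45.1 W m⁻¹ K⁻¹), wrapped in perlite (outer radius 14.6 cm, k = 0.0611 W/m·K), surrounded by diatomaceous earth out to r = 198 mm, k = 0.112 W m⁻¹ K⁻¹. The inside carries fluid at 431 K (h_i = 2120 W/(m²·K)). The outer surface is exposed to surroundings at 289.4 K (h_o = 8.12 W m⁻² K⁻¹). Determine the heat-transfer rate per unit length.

Q' = 84.2 W/m

Series thermal resistances, inner to outer:
  R'_conv,in = 1/(2πr h) = 1/(2π·0.0739·2120) = 0.001016 m·K/W
  R'_carbon steel = ln(0.0940/0.0739)/(2πk) = 0.2406/(2π·45.1) = 8.490×10^-4 m·K/W
  R'_perlite = ln(0.146/0.0940)/(2πk) = 0.4403/(2π·0.0611) = 1.147 m·K/W
  R'_diatomaceous earth = ln(0.198/0.146)/(2πk) = 0.3047/(2π·0.112) = 0.4329 m·K/W
  R'_conv,out = 1/(2πr h) = 1/(2π·0.198·8.12) = 0.09899 m·K/W
ΣR = 0.001016 + 8.490×10^-4 + 1.147 + 0.4329 + 0.09899 = 1.681 m·K/W
Q' = ΔT/ΣR = (431 K − 289.4 K)/1.681 = 84.2 W/m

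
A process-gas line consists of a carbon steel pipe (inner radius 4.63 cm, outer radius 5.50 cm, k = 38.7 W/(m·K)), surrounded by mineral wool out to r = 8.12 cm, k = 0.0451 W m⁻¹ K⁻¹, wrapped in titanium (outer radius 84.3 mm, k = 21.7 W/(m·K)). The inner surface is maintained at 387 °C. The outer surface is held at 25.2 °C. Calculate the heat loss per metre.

Q' = 263 W/m

Resistance network (inner→outer):
  R'_carbon steel = ln(0.0550/0.0463)/(2πk) = 0.1722/(2π·38.7) = 7.081×10^-4 m·K/W
  R'_mineral wool = ln(0.0812/0.0550)/(2πk) = 0.3896/(2π·0.0451) = 1.375 m·K/W
  R'_titanium = ln(0.0843/0.0812)/(2πk) = 0.03747/(2π·21.7) = 2.748×10^-4 m·K/W
ΣR = 7.081×10^-4 + 1.375 + 2.748×10^-4 = 1.376 m·K/W
Q' = ΔT/ΣR = (387 °C − 25.2 °C)/1.376 = 263 W/m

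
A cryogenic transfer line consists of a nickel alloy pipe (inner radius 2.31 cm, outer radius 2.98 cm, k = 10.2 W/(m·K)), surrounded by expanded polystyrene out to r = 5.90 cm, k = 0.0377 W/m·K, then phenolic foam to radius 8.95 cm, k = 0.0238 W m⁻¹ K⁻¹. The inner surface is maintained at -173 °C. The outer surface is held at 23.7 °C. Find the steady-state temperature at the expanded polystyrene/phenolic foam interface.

T = -72.9 °C

Resistance network (inner→outer):
  R'_nickel alloy = ln(0.0298/0.0231)/(2πk) = 0.2547/(2π·10.2) = 0.003974 m·K/W
  R'_expanded polystyrene = ln(0.0590/0.0298)/(2πk) = 0.6830/(2π·0.0377) = 2.883 m·K/W
  R'_phenolic foam = ln(0.0895/0.0590)/(2πk) = 0.4167/(2π·0.0238) = 2.787 m·K/W
ΣR = 0.003974 + 2.883 + 2.787 = 5.674 m·K/W
Q' = ΔT/ΣR = (-173 °C − 23.7 °C)/5.674 = -34.67 W/m
From the inner boundary to the expanded polystyrene/phenolic foam interface, ΣR_partial = 2.887 m·K/W.
T_interface = T_in − Q'·ΣR_partial = -173 °C − (-34.67)(2.887) = -72.9 °C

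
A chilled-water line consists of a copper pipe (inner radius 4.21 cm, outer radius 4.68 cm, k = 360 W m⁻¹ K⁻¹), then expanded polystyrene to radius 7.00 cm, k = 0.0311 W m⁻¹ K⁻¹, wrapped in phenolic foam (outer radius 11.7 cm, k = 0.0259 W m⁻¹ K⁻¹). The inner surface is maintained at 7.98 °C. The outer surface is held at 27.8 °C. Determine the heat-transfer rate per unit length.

Q' = 3.80 W/m

Treat each layer as a resistance in series:
  R'_copper = ln(0.0468/0.0421)/(2πk) = 0.1058/(2π·360) = 4.679×10^-5 m·K/W
  R'_expanded polystyrene = ln(0.0700/0.0468)/(2πk) = 0.4026/(2π·0.0311) = 2.060 m·K/W
  R'_phenolic foam = ln(0.117/0.0700)/(2πk) = 0.5137/(2π·0.0259) = 3.157 m·K/W
ΣR = 4.679×10^-5 + 2.060 + 3.157 = 5.217 m·K/W
Q' = ΔT/ΣR = (7.98 °C − 27.8 °C)/5.217 = -3.80 W/m
(Negative Q' ⇒ heat flows inward; heat gain = 3.80 W/m.)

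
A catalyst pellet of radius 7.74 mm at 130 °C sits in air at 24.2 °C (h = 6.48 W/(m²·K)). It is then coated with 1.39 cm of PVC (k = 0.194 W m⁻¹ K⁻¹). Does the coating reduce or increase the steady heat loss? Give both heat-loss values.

increases: 0.516 → 1.76 W

Critical radius for a sphere: r_cr = 2k/h = 0.0599 m = 5.99 cm.
Outer radius after coating: r₂ = 0.00774 + 0.0139 = 0.02164 m.
Since r₁ < r_cr and r₂ ≤ r_cr, the coating moves toward the maximum at r_cr — heat loss rises.
Bare: R = 1/(4πr₁²h) = 205.0 K/W; Q = 105.8/205.0 = 0.516 W.
Coated: R = R_cond + R_conv = 60.27 K/W; Q = 105.8/60.27 = 1.76 W.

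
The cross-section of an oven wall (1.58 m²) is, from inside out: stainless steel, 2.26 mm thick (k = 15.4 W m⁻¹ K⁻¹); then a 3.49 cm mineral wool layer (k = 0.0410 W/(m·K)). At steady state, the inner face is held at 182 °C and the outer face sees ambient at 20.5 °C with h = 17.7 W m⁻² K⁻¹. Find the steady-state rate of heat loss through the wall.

Treat each layer as a resistance in series:
  R_stainless steel = L/(kA) = 0.00226/(15.4·1.58) = 9.288×10^-5 K/W
  R_mineral wool = L/(kA) = 0.0349/(0.0410·1.58) = 0.5387 K/W
  R_conv,out = 1/(hA) = 1/(17.7·1.58) = 0.03576 K/W
ΣR = 9.288×10^-5 + 0.5387 + 0.03576 = 0.5746 K/W
Q = ΔT/ΣR = (182 °C − 20.5 °C)/0.5746 = 281 W

Q = 281 W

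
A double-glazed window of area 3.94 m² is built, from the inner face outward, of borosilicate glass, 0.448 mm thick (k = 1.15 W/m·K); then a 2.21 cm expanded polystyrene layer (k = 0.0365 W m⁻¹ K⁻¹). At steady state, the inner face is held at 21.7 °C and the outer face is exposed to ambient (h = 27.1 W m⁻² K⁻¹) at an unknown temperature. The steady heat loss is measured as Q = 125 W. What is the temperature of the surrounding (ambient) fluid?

T_out = 1.31 °C

Sum the resistances:
  R_borosilicate glass = L/(kA) = 4.48×10^-4/(1.15·3.94) = 9.887×10^-5 K/W
  R_expanded polystyrene = L/(kA) = 0.0221/(0.0365·3.94) = 0.1537 K/W
  R_conv,out = 1/(hA) = 1/(27.1·3.94) = 0.009366 K/W
ΣR = 0.1631 K/W
ΔT = Q·ΣR = 125 × 0.1631 = 20.39 K
Heat flows outward, so T_out = T_in − ΔT = 21.7 − 20.39 = 1.31 °C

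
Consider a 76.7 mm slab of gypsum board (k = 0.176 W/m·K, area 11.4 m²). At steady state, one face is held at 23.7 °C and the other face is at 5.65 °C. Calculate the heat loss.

Q = kA·ΔT/L = 0.176 × 11.4 × |23.7 °C − 5.65 °C| / 0.0767 = 472 W

Q = 472 W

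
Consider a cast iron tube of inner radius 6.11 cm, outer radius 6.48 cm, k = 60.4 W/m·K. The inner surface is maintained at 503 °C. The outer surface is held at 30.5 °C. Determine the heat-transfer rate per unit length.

Q' = 2πk·ΔT/ln(r₂/r₁) = 2π × 60.4 × 472.5 / ln(0.0648/0.0611) = 3.05×10^6 W/m

Q' = 3050 kW/m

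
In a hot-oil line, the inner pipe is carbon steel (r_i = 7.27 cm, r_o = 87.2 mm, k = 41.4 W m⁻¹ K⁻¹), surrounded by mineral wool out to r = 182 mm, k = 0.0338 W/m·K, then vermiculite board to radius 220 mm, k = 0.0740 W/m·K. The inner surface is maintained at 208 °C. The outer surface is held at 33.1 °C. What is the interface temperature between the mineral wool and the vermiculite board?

Series thermal resistances, inner to outer:
  R'_carbon steel = ln(0.0872/0.0727)/(2πk) = 0.1819/(2π·41.4) = 6.991×10^-4 m·K/W
  R'_mineral wool = ln(0.182/0.0872)/(2πk) = 0.7358/(2π·0.0338) = 3.465 m·K/W
  R'_vermiculite board = ln(0.220/0.182)/(2πk) = 0.1896/(2π·0.0740) = 0.4078 m·K/W
ΣR = 6.991×10^-4 + 3.465 + 0.4078 = 3.873 m·K/W
Q' = ΔT/ΣR = (208 °C − 33.1 °C)/3.873 = 45.16 W/m
From the inner boundary to the mineral wool/vermiculite board interface, ΣR_partial = 3.466 m·K/W.
T_interface = T_in − Q'·ΣR_partial = 208 °C − (45.16)(3.466) = 51.5 °C

T = 51.5 °C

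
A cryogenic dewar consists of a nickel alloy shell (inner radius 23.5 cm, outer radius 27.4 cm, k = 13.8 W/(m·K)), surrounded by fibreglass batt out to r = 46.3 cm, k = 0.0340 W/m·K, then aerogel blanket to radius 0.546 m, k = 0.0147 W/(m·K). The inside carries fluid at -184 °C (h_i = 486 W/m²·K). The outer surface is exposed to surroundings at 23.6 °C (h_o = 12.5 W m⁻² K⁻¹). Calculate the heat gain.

Resistance network (inner→outer):
  R_conv,in = 1/(4πr²h) = 1/(4π·0.235²·486) = 0.002965 K/W
  R_nickel alloy = (1/0.235 − 1/0.274)/(4πk) = 0.6057/(4π·13.8) = 0.003493 K/W
  R_fibreglass batt = (1/0.274 − 1/0.463)/(4πk) = 1.490/(4π·0.0340) = 3.487 K/W
  R_aerogel blanket = (1/0.463 − 1/0.546)/(4πk) = 0.3283/(4π·0.0147) = 1.777 K/W
  R_conv,out = 1/(4πr²h) = 1/(4π·0.546²·12.5) = 0.02135 K/W
ΣR = 0.002965 + 0.003493 + 3.487 + 1.777 + 0.02135 = 5.292 K/W
Q = ΔT/ΣR = (-184 °C − 23.6 °C)/5.292 = -39.2 W
(Negative Q ⇒ heat flows inward; heat gain = 39.2 W.)

Q = 39.2 W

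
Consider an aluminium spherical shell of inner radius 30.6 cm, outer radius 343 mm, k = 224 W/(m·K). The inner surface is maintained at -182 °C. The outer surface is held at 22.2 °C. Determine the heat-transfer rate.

Q = 1.63×10^6 W

Q = 4πk·ΔT/(1/r₁ − 1/r₂) = 4π × 224 × 204.2 / (1/0.306 − 1/0.343) = 1.63×10^6 W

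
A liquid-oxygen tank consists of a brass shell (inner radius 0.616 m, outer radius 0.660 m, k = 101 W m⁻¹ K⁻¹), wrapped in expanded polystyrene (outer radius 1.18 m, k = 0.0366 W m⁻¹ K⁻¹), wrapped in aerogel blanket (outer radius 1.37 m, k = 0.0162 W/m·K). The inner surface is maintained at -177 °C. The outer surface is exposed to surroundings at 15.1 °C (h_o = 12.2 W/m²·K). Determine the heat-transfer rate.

Q = 94.5 W

Series thermal resistances, inner to outer:
  R_brass = (1/0.616 − 1/0.660)/(4πk) = 0.1082/(4π·101) = 8.527×10^-5 K/W
  R_expanded polystyrene = (1/0.660 − 1/1.18)/(4πk) = 0.6677/(4π·0.0366) = 1.452 K/W
  R_aerogel blanket = (1/1.18 − 1/1.37)/(4πk) = 0.1175/(4π·0.0162) = 0.5773 K/W
  R_conv,out = 1/(4πr²h) = 1/(4π·1.37²·12.2) = 0.003475 K/W
ΣR = 8.527×10^-5 + 1.452 + 0.5773 + 0.003475 = 2.033 K/W
Q = ΔT/ΣR = (-177 °C − 15.1 °C)/2.033 = -94.5 W
(Negative Q ⇒ heat flows inward; heat gain = 94.5 W.)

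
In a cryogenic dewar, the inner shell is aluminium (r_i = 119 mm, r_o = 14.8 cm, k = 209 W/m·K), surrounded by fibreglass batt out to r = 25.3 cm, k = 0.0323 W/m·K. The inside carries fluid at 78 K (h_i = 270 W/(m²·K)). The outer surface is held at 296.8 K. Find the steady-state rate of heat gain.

Treat each layer as a resistance in series:
  R_conv,in = 1/(4πr²h) = 1/(4π·0.119²·270) = 0.02081 K/W
  R_aluminium = (1/0.119 − 1/0.148)/(4πk) = 1.647/(4π·209) = 6.270×10^-4 K/W
  R_fibreglass batt = (1/0.148 − 1/0.253)/(4πk) = 2.804/(4π·0.0323) = 6.909 K/W
ΣR = 0.02081 + 6.270×10^-4 + 6.909 = 6.930 K/W
Q = ΔT/ΣR = (78 K − 296.8 K)/6.930 = -31.6 W
(Negative Q ⇒ heat flows inward; heat gain = 31.6 W.)

Q = 31.6 W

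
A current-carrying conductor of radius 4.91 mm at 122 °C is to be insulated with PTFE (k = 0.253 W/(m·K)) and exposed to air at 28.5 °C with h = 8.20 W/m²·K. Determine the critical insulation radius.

For a cylinder, r_cr = k_ins/h = 0.253/8.20 = 0.0309 m = 3.09 cm

r_cr = 3.09 cm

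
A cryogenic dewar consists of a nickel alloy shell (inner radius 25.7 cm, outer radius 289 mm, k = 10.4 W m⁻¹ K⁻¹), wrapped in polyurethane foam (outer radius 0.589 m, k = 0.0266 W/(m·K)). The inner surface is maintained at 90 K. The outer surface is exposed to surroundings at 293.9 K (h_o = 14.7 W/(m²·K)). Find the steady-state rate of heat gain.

Resistance network (inner→outer):
  R_nickel alloy = (1/0.257 − 1/0.289)/(4πk) = 0.4308/(4π·10.4) = 0.003297 K/W
  R_polyurethane foam = (1/0.289 − 1/0.589)/(4πk) = 1.762/(4π·0.0266) = 5.273 K/W
  R_conv,out = 1/(4πr²h) = 1/(4π·0.589²·14.7) = 0.01560 K/W
ΣR = 0.003297 + 5.273 + 0.01560 = 5.292 K/W
Q = ΔT/ΣR = (90 K − 293.9 K)/5.292 = -38.5 W
(Negative Q ⇒ heat flows inward; heat gain = 38.5 W.)

Q = 38.5 W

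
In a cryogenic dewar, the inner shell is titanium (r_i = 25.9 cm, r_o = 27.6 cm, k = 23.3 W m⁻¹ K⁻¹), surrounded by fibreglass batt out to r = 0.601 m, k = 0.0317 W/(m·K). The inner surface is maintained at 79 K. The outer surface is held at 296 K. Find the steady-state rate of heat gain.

Resistance network (inner→outer):
  R_titanium = (1/0.259 − 1/0.276)/(4πk) = 0.2378/(4π·23.3) = 8.122×10^-4 K/W
  R_fibreglass batt = (1/0.276 − 1/0.601)/(4πk) = 1.959/(4π·0.0317) = 4.918 K/W
ΣR = 8.122×10^-4 + 4.918 = 4.919 K/W
Q = ΔT/ΣR = (79 K − 296 K)/4.919 = -44.1 W
(Negative Q ⇒ heat flows inward; heat gain = 44.1 W.)

Q = 44.1 W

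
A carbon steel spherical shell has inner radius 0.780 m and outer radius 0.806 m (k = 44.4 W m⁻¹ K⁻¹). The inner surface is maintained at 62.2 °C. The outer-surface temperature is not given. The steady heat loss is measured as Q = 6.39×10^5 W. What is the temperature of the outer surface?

Series resistances:
  R_carbon steel = (1/0.780 − 1/0.806)/(4πk) = 0.04136/(4π·44.4) = 7.412×10^-5 K/W
ΣR = 7.412×10^-5 K/W
ΔT = Q·ΣR = 6.39×10^5 × 7.412×10^-5 = 47.36 K
Heat flows outward, so T_out = T_in − ΔT = 62.2 − 47.36 = 14.8 °C

T_out = 14.8 °C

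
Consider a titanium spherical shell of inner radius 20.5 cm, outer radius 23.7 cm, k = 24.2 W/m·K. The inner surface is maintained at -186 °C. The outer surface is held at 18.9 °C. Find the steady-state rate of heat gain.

Q = 4πk·ΔT/(1/r₁ − 1/r₂) = 4π × 24.2 × 204.9 / (1/0.205 − 1/0.237) = 94600 W

Q = 94.6 kW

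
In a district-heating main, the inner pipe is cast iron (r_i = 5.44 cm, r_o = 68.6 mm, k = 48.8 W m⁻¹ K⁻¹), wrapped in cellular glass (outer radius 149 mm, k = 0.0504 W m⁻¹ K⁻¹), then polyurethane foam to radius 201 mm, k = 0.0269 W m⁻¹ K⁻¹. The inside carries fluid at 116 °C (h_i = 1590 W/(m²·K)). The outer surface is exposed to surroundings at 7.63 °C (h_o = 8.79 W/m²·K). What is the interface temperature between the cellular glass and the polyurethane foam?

Series thermal resistances, inner to outer:
  R'_conv,in = 1/(2πr h) = 1/(2π·0.0544·1590) = 0.001840 m·K/W
  R'_cast iron = ln(0.0686/0.0544)/(2πk) = 0.2319/(2π·48.8) = 7.564×10^-4 m·K/W
  R'_cellular glass = ln(0.149/0.0686)/(2πk) = 0.7757/(2π·0.0504) = 2.449 m·K/W
  R'_polyurethane foam = ln(0.201/0.149)/(2πk) = 0.2994/(2π·0.0269) = 1.771 m·K/W
  R'_conv,out = 1/(2πr h) = 1/(2π·0.201·8.79) = 0.09008 m·K/W
ΣR = 0.001840 + 7.564×10^-4 + 2.449 + 1.771 + 0.09008 = 4.313 m·K/W
Q' = ΔT/ΣR = (116 °C − 7.63 °C)/4.313 = 25.13 W/m
From the inner boundary to the cellular glass/polyurethane foam interface, ΣR_partial = 2.452 m·K/W.
T_interface = T_in − Q'·ΣR_partial = 116 °C − (25.13)(2.452) = 54.4 °C

T = 54.4 °C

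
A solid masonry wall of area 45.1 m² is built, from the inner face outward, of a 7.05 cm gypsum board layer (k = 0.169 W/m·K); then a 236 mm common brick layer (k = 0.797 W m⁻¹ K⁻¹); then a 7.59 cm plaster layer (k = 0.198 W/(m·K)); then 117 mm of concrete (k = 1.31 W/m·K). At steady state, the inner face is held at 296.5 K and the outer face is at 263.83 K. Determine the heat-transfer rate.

Q = 1240 W

Series thermal resistances, inner to outer:
  R_gypsum board = L/(kA) = 0.0705/(0.169·45.1) = 0.009250 K/W
  R_common brick = L/(kA) = 0.236/(0.797·45.1) = 0.006566 K/W
  R_plaster = L/(kA) = 0.0759/(0.198·45.1) = 0.008500 K/W
  R_concrete = L/(kA) = 0.117/(1.31·45.1) = 0.001980 K/W
ΣR = 0.009250 + 0.006566 + 0.008500 + 0.001980 = 0.02630 K/W
Q = ΔT/ΣR = (296.5 K − 263.83 K)/0.02630 = 1240 W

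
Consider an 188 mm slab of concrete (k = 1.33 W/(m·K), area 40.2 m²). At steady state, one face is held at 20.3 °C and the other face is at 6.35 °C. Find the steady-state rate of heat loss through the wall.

Q = kA·ΔT/L = 1.33 × 40.2 × |20.3 °C − 6.35 °C| / 0.188 = 3970 W

Q = 3970 W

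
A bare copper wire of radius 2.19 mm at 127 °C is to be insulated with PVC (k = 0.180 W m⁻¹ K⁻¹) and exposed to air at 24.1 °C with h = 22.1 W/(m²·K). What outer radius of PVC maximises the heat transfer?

r_cr = 0.814 cm

For a cylinder, r_cr = k_ins/h = 0.180/22.1 = 0.00814 m = 0.814 cm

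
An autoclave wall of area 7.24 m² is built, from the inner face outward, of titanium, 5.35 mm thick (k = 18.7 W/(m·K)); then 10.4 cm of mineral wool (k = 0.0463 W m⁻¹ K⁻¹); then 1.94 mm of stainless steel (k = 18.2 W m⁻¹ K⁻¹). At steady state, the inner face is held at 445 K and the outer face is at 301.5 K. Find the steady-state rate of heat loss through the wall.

Treat each layer as a resistance in series:
  R_titanium = L/(kA) = 0.00535/(18.7·7.24) = 3.952×10^-5 K/W
  R_mineral wool = L/(kA) = 0.104/(0.0463·7.24) = 0.3103 K/W
  R_stainless steel = L/(kA) = 0.00194/(18.2·7.24) = 1.472×10^-5 K/W
ΣR = 3.952×10^-5 + 0.3103 + 1.472×10^-5 = 0.3104 K/W
Q = ΔT/ΣR = (445 K − 301.5 K)/0.3104 = 462 W

Q = 462 W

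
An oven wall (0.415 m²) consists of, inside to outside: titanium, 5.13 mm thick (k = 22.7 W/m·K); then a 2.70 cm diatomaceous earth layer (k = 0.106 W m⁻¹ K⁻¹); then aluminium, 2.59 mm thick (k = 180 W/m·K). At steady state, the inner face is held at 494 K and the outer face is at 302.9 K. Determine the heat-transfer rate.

Treat each layer as a resistance in series:
  R_titanium = L/(kA) = 0.00513/(22.7·0.415) = 5.446×10^-4 K/W
  R_diatomaceous earth = L/(kA) = 0.0270/(0.106·0.415) = 0.6138 K/W
  R_aluminium = L/(kA) = 0.00259/(180·0.415) = 3.467×10^-5 K/W
ΣR = 5.446×10^-4 + 0.6138 + 3.467×10^-5 = 0.6144 K/W
Q = ΔT/ΣR = (494 K − 302.9 K)/0.6144 = 311 W

Q = 311 W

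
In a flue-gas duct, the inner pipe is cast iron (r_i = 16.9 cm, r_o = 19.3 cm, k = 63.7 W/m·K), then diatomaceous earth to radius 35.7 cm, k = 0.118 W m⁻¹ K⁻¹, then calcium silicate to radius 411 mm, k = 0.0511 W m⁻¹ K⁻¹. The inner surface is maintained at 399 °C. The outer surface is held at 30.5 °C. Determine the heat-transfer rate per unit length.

Resistance network (inner→outer):
  R'_cast iron = ln(0.193/0.169)/(2πk) = 0.1328/(2π·63.7) = 3.318×10^-4 m·K/W
  R'_diatomaceous earth = ln(0.357/0.193)/(2πk) = 0.6150/(2π·0.118) = 0.8296 m·K/W
  R'_calcium silicate = ln(0.411/0.357)/(2πk) = 0.1409/(2π·0.0511) = 0.4387 m·K/W
ΣR = 3.318×10^-4 + 0.8296 + 0.4387 = 1.269 m·K/W
Q' = ΔT/ΣR = (399 °C − 30.5 °C)/1.269 = 290 W/m

Q' = 290 W/m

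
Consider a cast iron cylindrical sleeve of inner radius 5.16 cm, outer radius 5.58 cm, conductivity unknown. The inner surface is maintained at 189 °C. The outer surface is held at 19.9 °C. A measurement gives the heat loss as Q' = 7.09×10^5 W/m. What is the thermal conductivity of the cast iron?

ΣR = ΔT/Q' = |189 − 19.9|/7.09×10^5 = 2.385×10^-4 m·K/W
ln(r₂/r₁)/(2πk) = 2.385×10^-4 ⇒ k = 0.07825/(2π·2.385×10^-4) = 52.2 W/m·K

k = 52.2 W/m·K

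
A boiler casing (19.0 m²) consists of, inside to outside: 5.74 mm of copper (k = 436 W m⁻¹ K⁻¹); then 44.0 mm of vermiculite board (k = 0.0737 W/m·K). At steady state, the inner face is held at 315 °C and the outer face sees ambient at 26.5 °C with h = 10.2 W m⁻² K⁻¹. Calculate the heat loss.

Q = 7.89 kW

Resistance network (inner→outer):
  R_copper = L/(kA) = 0.00574/(436·19.0) = 6.929×10^-7 K/W
  R_vermiculite board = L/(kA) = 0.0440/(0.0737·19.0) = 0.03142 K/W
  R_conv,out = 1/(hA) = 1/(10.2·19.0) = 0.005160 K/W
ΣR = 6.929×10^-7 + 0.03142 + 0.005160 = 0.03658 K/W
Q = ΔT/ΣR = (315 °C − 26.5 °C)/0.03658 = 7890 W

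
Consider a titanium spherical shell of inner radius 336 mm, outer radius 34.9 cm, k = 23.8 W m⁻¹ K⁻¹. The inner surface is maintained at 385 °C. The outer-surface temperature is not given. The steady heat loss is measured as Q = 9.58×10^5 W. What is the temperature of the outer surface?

T_out = 29.9 °C

Series resistances:
  R_titanium = (1/0.336 − 1/0.349)/(4πk) = 0.1109/(4π·23.8) = 3.707×10^-4 K/W
ΣR = 3.707×10^-4 K/W
ΔT = Q·ΣR = 9.58×10^5 × 3.707×10^-4 = 355.1 K
Heat flows outward, so T_out = T_in − ΔT = 385 − 355.1 = 29.9 °C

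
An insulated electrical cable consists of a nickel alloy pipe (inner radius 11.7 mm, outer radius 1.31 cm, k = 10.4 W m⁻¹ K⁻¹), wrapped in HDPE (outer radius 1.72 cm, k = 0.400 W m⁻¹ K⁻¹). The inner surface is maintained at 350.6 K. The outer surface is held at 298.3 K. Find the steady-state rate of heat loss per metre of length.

Resistance network (inner→outer):
  R'_nickel alloy = ln(0.0131/0.0117)/(2πk) = 0.1130/(2π·10.4) = 0.001730 m·K/W
  R'_HDPE = ln(0.0172/0.0131)/(2πk) = 0.2723/(2π·0.400) = 0.1083 m·K/W
ΣR = 0.001730 + 0.1083 = 0.1100 m·K/W
Q' = ΔT/ΣR = (350.6 K − 298.3 K)/0.1100 = 475 W/m

Q' = 475 W/m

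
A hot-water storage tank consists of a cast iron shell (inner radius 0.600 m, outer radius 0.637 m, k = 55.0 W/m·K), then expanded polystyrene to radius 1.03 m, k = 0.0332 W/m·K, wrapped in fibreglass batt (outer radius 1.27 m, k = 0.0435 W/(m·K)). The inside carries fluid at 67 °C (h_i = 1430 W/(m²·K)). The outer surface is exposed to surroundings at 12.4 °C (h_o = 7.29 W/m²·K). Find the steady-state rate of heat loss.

Q = 30.7 W

Series thermal resistances, inner to outer:
  R_conv,in = 1/(4πr²h) = 1/(4π·0.600²·1430) = 1.546×10^-4 K/W
  R_cast iron = (1/0.600 − 1/0.637)/(4πk) = 0.09681/(4π·55.0) = 1.401×10^-4 K/W
  R_expanded polystyrene = (1/0.637 − 1/1.03)/(4πk) = 0.5990/(4π·0.0332) = 1.436 K/W
  R_fibreglass batt = (1/1.03 − 1/1.27)/(4πk) = 0.1835/(4π·0.0435) = 0.3356 K/W
  R_conv,out = 1/(4πr²h) = 1/(4π·1.27²·7.29) = 0.006768 K/W
ΣR = 1.546×10^-4 + 1.401×10^-4 + 1.436 + 0.3356 + 0.006768 = 1.779 K/W
Q = ΔT/ΣR = (67 °C − 12.4 °C)/1.779 = 30.7 W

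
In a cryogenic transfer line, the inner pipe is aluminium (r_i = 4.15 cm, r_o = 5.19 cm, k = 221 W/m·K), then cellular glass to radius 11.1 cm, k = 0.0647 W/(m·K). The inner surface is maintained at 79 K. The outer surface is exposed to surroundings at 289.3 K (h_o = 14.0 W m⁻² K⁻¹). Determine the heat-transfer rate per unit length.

Q' = 107 W/m

Treat each layer as a resistance in series:
  R'_aluminium = ln(0.0519/0.0415)/(2πk) = 0.2236/(2π·221) = 1.610×10^-4 m·K/W
  R'_cellular glass = ln(0.111/0.0519)/(2πk) = 0.7602/(2π·0.0647) = 1.870 m·K/W
  R'_conv,out = 1/(2πr h) = 1/(2π·0.111·14.0) = 0.1024 m·K/W
ΣR = 1.610×10^-4 + 1.870 + 0.1024 = 1.973 m·K/W
Q' = ΔT/ΣR = (79 K − 289.3 K)/1.973 = -107 W/m
(Negative Q' ⇒ heat flows inward; heat gain = 107 W/m.)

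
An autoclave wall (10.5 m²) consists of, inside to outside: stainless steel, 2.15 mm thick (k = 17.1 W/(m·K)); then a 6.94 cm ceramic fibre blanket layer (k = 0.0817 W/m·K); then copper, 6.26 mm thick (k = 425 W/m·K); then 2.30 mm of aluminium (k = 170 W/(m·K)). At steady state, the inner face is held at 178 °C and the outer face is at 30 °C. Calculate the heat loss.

Resistance network (inner→outer):
  R_stainless steel = L/(kA) = 0.00215/(17.1·10.5) = 1.197×10^-5 K/W
  R_ceramic fibre blanket = L/(kA) = 0.0694/(0.0817·10.5) = 0.08090 K/W
  R_copper = L/(kA) = 0.00626/(425·10.5) = 1.403×10^-6 K/W
  R_aluminium = L/(kA) = 0.00230/(170·10.5) = 1.289×10^-6 K/W
ΣR = 1.197×10^-5 + 0.08090 + 1.403×10^-6 + 1.289×10^-6 = 0.08091 K/W
Q = ΔT/ΣR = (178 °C − 30 °C)/0.08091 = 1830 W

Q = 1830 W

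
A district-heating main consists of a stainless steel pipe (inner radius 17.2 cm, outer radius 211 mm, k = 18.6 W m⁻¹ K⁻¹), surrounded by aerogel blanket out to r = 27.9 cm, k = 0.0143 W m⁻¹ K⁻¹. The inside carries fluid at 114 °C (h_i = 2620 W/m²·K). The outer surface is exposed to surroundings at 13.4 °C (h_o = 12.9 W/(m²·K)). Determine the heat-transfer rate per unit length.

Treat each layer as a resistance in series:
  R'_conv,in = 1/(2πr h) = 1/(2π·0.172·2620) = 3.532×10^-4 m·K/W
  R'_stainless steel = ln(0.211/0.172)/(2πk) = 0.2044/(2π·18.6) = 0.001749 m·K/W
  R'_aerogel blanket = ln(0.279/0.211)/(2πk) = 0.2794/(2π·0.0143) = 3.109 m·K/W
  R'_conv,out = 1/(2πr h) = 1/(2π·0.279·12.9) = 0.04422 m·K/W
ΣR = 3.532×10^-4 + 0.001749 + 3.109 + 0.04422 = 3.155 m·K/W
Q' = ΔT/ΣR = (114 °C − 13.4 °C)/3.155 = 31.9 W/m

Q' = 31.9 W/m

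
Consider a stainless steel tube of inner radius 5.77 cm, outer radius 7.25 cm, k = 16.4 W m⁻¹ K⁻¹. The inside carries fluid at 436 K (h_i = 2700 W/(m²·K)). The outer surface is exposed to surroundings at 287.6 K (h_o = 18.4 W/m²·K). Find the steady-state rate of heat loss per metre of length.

Q' = 1210 W/m

Series thermal resistances, inner to outer:
  R'_conv,in = 1/(2πr h) = 1/(2π·0.0577·2700) = 0.001022 m·K/W
  R'_stainless steel = ln(0.0725/0.0577)/(2πk) = 0.2283/(2π·16.4) = 0.002216 m·K/W
  R'_conv,out = 1/(2πr h) = 1/(2π·0.0725·18.4) = 0.1193 m·K/W
ΣR = 0.001022 + 0.002216 + 0.1193 = 0.1225 m·K/W
Q' = ΔT/ΣR = (436 K − 287.6 K)/0.1225 = 1210 W/m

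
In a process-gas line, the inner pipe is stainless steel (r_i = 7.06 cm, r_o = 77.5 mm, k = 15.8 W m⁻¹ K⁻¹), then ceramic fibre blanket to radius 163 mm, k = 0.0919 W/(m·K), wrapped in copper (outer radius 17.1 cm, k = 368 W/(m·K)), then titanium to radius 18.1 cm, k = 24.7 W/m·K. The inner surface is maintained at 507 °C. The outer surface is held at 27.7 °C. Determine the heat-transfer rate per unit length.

Q' = 372 W/m

Resistance network (inner→outer):
  R'_stainless steel = ln(0.0775/0.0706)/(2πk) = 0.09325/(2π·15.8) = 9.393×10^-4 m·K/W
  R'_ceramic fibre blanket = ln(0.163/0.0775)/(2πk) = 0.7435/(2π·0.0919) = 1.288 m·K/W
  R'_copper = ln(0.171/0.163)/(2πk) = 0.04791/(2π·368) = 2.072×10^-5 m·K/W
  R'_titanium = ln(0.181/0.171)/(2πk) = 0.05683/(2π·24.7) = 3.662×10^-4 m·K/W
ΣR = 9.393×10^-4 + 1.288 + 2.072×10^-5 + 3.662×10^-4 = 1.289 m·K/W
Q' = ΔT/ΣR = (507 °C − 27.7 °C)/1.289 = 372 W/m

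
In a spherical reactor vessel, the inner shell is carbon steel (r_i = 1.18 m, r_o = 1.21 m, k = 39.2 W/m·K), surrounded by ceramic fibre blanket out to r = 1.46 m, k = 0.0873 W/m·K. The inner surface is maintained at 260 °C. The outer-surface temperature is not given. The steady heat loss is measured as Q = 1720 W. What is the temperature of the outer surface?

T_out = 38.1 °C

Series resistances:
  R_carbon steel = (1/1.18 − 1/1.21)/(4πk) = 0.02101/(4π·39.2) = 4.265×10^-5 K/W
  R_ceramic fibre blanket = (1/1.21 − 1/1.46)/(4πk) = 0.1415/(4π·0.0873) = 0.1290 K/W
ΣR = 0.1290 K/W
ΔT = Q·ΣR = 1720 × 0.1290 = 221.9 K
Heat flows outward, so T_out = T_in − ΔT = 260 − 221.9 = 38.1 °C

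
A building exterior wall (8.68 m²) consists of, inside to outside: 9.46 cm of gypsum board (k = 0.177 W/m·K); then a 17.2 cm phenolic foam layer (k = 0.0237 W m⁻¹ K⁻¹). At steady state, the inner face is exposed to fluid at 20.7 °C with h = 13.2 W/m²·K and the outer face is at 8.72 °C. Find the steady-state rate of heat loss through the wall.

Q = 13.2 W

Resistance network (inner→outer):
  R_conv,in = 1/(hA) = 1/(13.2·8.68) = 0.008728 K/W
  R_gypsum board = L/(kA) = 0.0946/(0.177·8.68) = 0.06157 K/W
  R_phenolic foam = L/(kA) = 0.172/(0.0237·8.68) = 0.8361 K/W
ΣR = 0.008728 + 0.06157 + 0.8361 = 0.9064 K/W
Q = ΔT/ΣR = (20.7 °C − 8.72 °C)/0.9064 = 13.2 W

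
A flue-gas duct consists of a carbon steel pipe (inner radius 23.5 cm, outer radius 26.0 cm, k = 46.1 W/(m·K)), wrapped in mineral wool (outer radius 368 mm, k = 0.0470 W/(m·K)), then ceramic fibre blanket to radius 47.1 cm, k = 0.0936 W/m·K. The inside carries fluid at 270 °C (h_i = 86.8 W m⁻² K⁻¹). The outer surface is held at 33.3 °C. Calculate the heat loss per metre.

Q' = 148 W/m

Series thermal resistances, inner to outer:
  R'_conv,in = 1/(2πr h) = 1/(2π·0.235·86.8) = 0.007802 m·K/W
  R'_carbon steel = ln(0.260/0.235)/(2πk) = 0.1011/(2π·46.1) = 3.490×10^-4 m·K/W
  R'_mineral wool = ln(0.368/0.260)/(2πk) = 0.3474/(2π·0.0470) = 1.176 m·K/W
  R'_ceramic fibre blanket = ln(0.471/0.368)/(2πk) = 0.2468/(2π·0.0936) = 0.4196 m·K/W
ΣR = 0.007802 + 3.490×10^-4 + 1.176 + 0.4196 = 1.604 m·K/W
Q' = ΔT/ΣR = (270 °C − 33.3 °C)/1.604 = 148 W/m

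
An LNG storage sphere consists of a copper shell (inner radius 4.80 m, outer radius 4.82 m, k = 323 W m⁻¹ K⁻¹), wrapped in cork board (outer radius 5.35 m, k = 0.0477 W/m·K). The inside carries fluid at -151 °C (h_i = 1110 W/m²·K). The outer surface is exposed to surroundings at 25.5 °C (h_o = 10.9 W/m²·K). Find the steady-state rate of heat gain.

Resistance network (inner→outer):
  R_conv,in = 1/(4πr²h) = 1/(4π·4.80²·1110) = 3.112×10^-6 K/W
  R_copper = (1/4.80 − 1/4.82)/(4πk) = 8.645×10^-4/(4π·323) = 2.130×10^-7 K/W
  R_cork board = (1/4.82 − 1/5.35)/(4πk) = 0.02055/(4π·0.0477) = 0.03429 K/W
  R_conv,out = 1/(4πr²h) = 1/(4π·5.35²·10.9) = 2.551×10^-4 K/W
ΣR = 3.112×10^-6 + 2.130×10^-7 + 0.03429 + 2.551×10^-4 = 0.03455 K/W
Q = ΔT/ΣR = (-151 °C − 25.5 °C)/0.03455 = -5110 W
(Negative Q ⇒ heat flows inward; heat gain = 5110 W.)

Q = 5110 W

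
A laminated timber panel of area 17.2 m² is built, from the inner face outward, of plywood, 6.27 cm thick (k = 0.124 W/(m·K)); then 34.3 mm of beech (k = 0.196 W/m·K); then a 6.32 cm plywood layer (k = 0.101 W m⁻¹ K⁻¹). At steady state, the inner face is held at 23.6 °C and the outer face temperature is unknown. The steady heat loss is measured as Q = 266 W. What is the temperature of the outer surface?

T_out = 3.40 °C

Series resistances:
  R_plywood = L/(kA) = 0.0627/(0.124·17.2) = 0.02940 K/W
  R_beech = L/(kA) = 0.0343/(0.196·17.2) = 0.01017 K/W
  R_plywood = L/(kA) = 0.0632/(0.101·17.2) = 0.03638 K/W
ΣR = 0.07595 K/W
ΔT = Q·ΣR = 266 × 0.07595 = 20.20 K
Heat flows outward, so T_out = T_in − ΔT = 23.6 − 20.20 = 3.40 °C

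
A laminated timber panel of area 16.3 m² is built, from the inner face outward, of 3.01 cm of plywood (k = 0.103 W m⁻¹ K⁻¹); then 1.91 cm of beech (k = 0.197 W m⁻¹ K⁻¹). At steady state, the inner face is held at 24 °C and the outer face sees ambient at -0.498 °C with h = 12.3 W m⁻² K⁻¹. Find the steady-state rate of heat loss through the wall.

Q = 849 W

Treat each layer as a resistance in series:
  R_plywood = L/(kA) = 0.0301/(0.103·16.3) = 0.01793 K/W
  R_beech = L/(kA) = 0.0191/(0.197·16.3) = 0.005948 K/W
  R_conv,out = 1/(hA) = 1/(12.3·16.3) = 0.004988 K/W
ΣR = 0.01793 + 0.005948 + 0.004988 = 0.02887 K/W
Q = ΔT/ΣR = (24 °C − -0.498 °C)/0.02887 = 849 W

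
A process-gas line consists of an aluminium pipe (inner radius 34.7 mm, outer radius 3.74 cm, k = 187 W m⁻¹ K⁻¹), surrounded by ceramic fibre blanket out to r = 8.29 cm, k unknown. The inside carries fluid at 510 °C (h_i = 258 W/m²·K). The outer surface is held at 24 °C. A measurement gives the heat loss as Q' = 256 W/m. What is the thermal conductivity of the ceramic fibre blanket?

k = 0.0674 W/m·K

ΣR = ΔT/Q' = |510 − 24|/256 = 1.898 m·K/W
Known resistances:
  R'_conv,in = 1/(2πr h) = 1/(2π·0.0347·258) = 0.01778 m·K/W
  R'_aluminium = ln(0.0374/0.0347)/(2πk) = 0.07493/(2π·187) = 6.377×10^-5 m·K/W
R_ceramic fibre blanket = ΣR − ΣR_known = 1.898 − 0.01784 = 1.880 m·K/W
ln(r₂/r₁)/(2πk) = 1.880 ⇒ k = 0.7960/(2π·1.880) = 0.0674 W/m·K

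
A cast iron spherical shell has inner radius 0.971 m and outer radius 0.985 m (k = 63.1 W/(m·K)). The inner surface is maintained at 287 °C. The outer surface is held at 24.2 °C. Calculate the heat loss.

Q = 1.42×10^7 W

Q = 4πk·ΔT/(1/r₁ − 1/r₂) = 4π × 63.1 × 262.8 / (1/0.971 − 1/0.985) = 1.42×10^7 W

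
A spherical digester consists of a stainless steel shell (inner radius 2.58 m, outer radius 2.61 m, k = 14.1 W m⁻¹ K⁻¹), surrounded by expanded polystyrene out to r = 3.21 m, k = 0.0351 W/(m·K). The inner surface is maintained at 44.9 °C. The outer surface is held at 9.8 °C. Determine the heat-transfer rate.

Series thermal resistances, inner to outer:
  R_stainless steel = (1/2.58 − 1/2.61)/(4πk) = 0.004455/(4π·14.1) = 2.514×10^-5 K/W
  R_expanded polystyrene = (1/2.61 − 1/3.21)/(4πk) = 0.07162/(4π·0.0351) = 0.1624 K/W
ΣR = 2.514×10^-5 + 0.1624 = 0.1624 K/W
Q = ΔT/ΣR = (44.9 °C − 9.8 °C)/0.1624 = 216 W

Q = 216 W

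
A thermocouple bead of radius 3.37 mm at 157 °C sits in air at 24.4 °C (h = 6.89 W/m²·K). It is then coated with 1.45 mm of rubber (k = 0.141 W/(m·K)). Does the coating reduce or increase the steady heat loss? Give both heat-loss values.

Critical radius for a sphere: r_cr = 2k/h = 0.0409 m = 4.09 cm.
Outer radius after coating: r₂ = 0.00337 + 0.00145 = 0.00482 m.
Since r₁ < r_cr and r₂ ≤ r_cr, the coating moves toward the maximum at r_cr — heat loss rises.
Bare: R = 1/(4πr₁²h) = 1017 K/W; Q = 132.6/1017 = 0.130 W.
Coated: R = R_cond + R_conv = 547.5 K/W; Q = 132.6/547.5 = 0.242 W.

increases: 0.130 → 0.242 W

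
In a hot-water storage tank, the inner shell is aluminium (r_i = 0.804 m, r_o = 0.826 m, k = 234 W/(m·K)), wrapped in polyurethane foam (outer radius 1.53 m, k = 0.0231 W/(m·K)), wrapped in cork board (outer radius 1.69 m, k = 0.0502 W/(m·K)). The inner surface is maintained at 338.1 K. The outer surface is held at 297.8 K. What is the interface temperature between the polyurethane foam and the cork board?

T = 299.8 K

Resistance network (inner→outer):
  R_aluminium = (1/0.804 − 1/0.826)/(4πk) = 0.03313/(4π·234) = 1.127×10^-5 K/W
  R_polyurethane foam = (1/0.826 − 1/1.53)/(4πk) = 0.5571/(4π·0.0231) = 1.919 K/W
  R_cork board = (1/1.53 − 1/1.69)/(4πk) = 0.06188/(4π·0.0502) = 0.09809 K/W
ΣR = 1.127×10^-5 + 1.919 + 0.09809 = 2.017 K/W
Q = ΔT/ΣR = (338.1 K − 297.8 K)/2.017 = 19.98 W
From the inner boundary to the polyurethane foam/cork board interface, ΣR_partial = 1.919 K/W.
T_interface = T_in − Q·ΣR_partial = 338.1 K − (19.98)(1.919) = 299.8 K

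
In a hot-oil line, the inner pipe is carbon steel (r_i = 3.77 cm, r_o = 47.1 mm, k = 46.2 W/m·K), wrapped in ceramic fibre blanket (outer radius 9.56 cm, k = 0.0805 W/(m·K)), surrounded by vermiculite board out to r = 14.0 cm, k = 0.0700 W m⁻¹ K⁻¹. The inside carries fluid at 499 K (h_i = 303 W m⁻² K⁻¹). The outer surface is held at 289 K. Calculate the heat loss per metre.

Resistance network (inner→outer):
  R'_conv,in = 1/(2πr h) = 1/(2π·0.0377·303) = 0.01393 m·K/W
  R'_carbon steel = ln(0.0471/0.0377)/(2πk) = 0.2226/(2π·46.2) = 7.669×10^-4 m·K/W
  R'_ceramic fibre blanket = ln(0.0956/0.0471)/(2πk) = 0.7079/(2π·0.0805) = 1.400 m·K/W
  R'_vermiculite board = ln(0.140/0.0956)/(2πk) = 0.3815/(2π·0.0700) = 0.8673 m·K/W
ΣR = 0.01393 + 7.669×10^-4 + 1.400 + 0.8673 = 2.282 m·K/W
Q' = ΔT/ΣR = (499 K − 289 K)/2.282 = 92.0 W/m

Q' = 92.0 W/m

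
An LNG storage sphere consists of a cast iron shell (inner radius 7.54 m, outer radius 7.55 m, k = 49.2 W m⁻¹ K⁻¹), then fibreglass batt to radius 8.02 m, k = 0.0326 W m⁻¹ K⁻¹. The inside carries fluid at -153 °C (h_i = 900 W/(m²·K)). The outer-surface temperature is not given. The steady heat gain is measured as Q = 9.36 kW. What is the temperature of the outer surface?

T_out = 24.4 °C

Sum the resistances:
  R_conv,in = 1/(4πr²h) = 1/(4π·7.54²·900) = 1.555×10^-6 K/W
  R_cast iron = (1/7.54 − 1/7.55)/(4πk) = 1.757×10^-4/(4π·49.2) = 2.841×10^-7 K/W
  R_fibreglass batt = (1/7.55 − 1/8.02)/(4πk) = 0.007762/(4π·0.0326) = 0.01895 K/W
ΣR = 0.01895 K/W
ΔT = Q·ΣR = 9360 × 0.01895 = 177.4 K
Heat flows inward, so T_out = T_in + ΔT = -153 + 177.4 = 24.4 °C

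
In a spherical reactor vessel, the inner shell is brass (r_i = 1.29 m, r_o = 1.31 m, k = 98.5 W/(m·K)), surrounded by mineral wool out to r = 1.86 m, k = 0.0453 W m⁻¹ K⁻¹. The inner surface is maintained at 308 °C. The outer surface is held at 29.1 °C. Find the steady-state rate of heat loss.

Q = 703 W

Treat each layer as a resistance in series:
  R_brass = (1/1.29 − 1/1.31)/(4πk) = 0.01184/(4π·98.5) = 9.561×10^-6 K/W
  R_mineral wool = (1/1.31 − 1/1.86)/(4πk) = 0.2257/(4π·0.0453) = 0.3965 K/W
ΣR = 9.561×10^-6 + 0.3965 = 0.3965 K/W
Q = ΔT/ΣR = (308 °C − 29.1 °C)/0.3965 = 703 W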